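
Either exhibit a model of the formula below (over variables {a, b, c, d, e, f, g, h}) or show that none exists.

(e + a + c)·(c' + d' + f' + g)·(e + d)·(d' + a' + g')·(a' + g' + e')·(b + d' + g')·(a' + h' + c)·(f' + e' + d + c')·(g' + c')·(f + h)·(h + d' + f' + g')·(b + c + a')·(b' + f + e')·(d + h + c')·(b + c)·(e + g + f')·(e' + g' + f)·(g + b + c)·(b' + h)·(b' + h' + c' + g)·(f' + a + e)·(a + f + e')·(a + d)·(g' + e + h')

a: 0, b: 0, c: 1, d: 1, e: 0, f: 0, g: 0, h: 1

Case e = 0:
The clause (d) is unit, so d = 1.
Case a = 0:
The clause (c) is unit, so c = 1.
The clause (g') is unit, so g = 0.
The clause (f') is unit, so f = 0.
The clause (h) is unit, so h = 1.
The clause (b') is unit, so b = 0.
Every clause now holds.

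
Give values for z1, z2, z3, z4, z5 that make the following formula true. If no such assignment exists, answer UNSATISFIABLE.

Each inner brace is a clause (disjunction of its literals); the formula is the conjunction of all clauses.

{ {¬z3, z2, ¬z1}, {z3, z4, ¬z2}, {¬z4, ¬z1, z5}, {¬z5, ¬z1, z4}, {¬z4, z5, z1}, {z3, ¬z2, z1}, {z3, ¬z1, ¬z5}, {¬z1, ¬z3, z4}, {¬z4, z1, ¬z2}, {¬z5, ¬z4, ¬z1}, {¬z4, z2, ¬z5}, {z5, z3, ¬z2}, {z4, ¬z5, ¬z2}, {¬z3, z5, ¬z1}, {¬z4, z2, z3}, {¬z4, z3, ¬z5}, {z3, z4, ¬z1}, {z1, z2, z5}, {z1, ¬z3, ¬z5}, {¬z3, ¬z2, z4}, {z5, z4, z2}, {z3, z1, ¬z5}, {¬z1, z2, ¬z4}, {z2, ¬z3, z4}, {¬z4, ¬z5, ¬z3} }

UNSATISFIABLE

Branch on z3: set z3 = False.
Branch on z4: set z4 = True.
Unit clause (z2) forces z2 = True.
Unit clause (z1) forces z1 = True.
Unit clause (z5) forces z5 = True.
But (¬z5) is also a unit clause — contradiction.
That branch fails; take z4 = False instead.
Unit clause (¬z2) forces z2 = False.
Unit clause (¬z1) forces z1 = False.
Unit clause (z5) forces z5 = True.
But (¬z5) is also a unit clause — contradiction.
Either choice for z4 ends in contradiction.
That branch fails; take z3 = True instead.
Branch on z2: set z2 = True.
Unit clause (z4) forces z4 = True.
Unit clause (z1) forces z1 = True.
Unit clause (z5) forces z5 = True.
But (¬z5) is also a unit clause — contradiction.
That branch fails; take z2 = False instead.
Unit clause (¬z1) forces z1 = False.
Unit clause (z5) forces z5 = True.
But (¬z5) is also a unit clause — contradiction.
Either choice for z2 ends in contradiction.
Either choice for z3 ends in contradiction.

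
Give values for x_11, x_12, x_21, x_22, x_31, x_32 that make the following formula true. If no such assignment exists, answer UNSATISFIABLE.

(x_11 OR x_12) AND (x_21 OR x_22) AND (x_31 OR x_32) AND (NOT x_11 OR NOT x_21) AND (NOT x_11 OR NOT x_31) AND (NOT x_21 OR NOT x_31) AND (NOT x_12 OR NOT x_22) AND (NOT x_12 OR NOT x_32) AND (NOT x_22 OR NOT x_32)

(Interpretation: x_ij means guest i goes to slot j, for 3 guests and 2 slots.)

UNSATISFIABLE

Branch on x_11: set x_11 = true.
From the singleton clause (NOT x_21), x_21 = false.
From the singleton clause (x_22), x_22 = true.
From the singleton clause (NOT x_31), x_31 = false.
From the singleton clause (x_32), x_32 = true.
That conflicts with the unit clause (NOT x_32).
That branch fails; take x_11 = false instead.
From the singleton clause (x_12), x_12 = true.
From the singleton clause (NOT x_22), x_22 = false.
From the singleton clause (x_21), x_21 = true.
From the singleton clause (NOT x_31), x_31 = false.
From the singleton clause (x_32), x_32 = true.
That conflicts with the unit clause (NOT x_32).
Both values of x_11 lead to a conflict.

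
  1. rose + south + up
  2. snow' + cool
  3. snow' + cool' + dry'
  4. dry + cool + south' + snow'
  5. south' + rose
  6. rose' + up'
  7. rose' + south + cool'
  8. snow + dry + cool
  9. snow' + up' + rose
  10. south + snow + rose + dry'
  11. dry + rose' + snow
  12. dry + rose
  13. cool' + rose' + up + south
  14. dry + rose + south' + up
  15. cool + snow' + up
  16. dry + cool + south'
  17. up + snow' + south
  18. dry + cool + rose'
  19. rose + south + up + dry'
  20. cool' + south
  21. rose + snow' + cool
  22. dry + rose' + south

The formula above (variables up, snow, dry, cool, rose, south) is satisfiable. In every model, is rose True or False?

True

Suppose rose = 0.
The clause (south') is unit, so south = 0.
The clause (up) is unit, so up = 1.
The clause (snow') is unit, so snow = 0.
The clause (dry') is unit, so dry = 0.
Now (dry) is unsatisfied and unit — conflict.
So every satisfying assignment has rose = True.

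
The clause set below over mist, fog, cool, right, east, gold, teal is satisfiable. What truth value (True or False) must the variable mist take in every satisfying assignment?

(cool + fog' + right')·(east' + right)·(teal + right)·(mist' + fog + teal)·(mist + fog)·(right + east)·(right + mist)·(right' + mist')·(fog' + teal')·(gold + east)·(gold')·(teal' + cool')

Suppose mist = 1.
Unit clause (right') forces right = 0.
Unit clause (east') forces east = 0.
That conflicts with the unit clause (east).
So every satisfying assignment has mist = False.

False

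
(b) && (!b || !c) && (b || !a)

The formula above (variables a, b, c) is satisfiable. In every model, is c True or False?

False

Suppose c = true.
(b) alone gives b = true.
Now (!b) is unsatisfied and unit — conflict.
So every satisfying assignment has c = False.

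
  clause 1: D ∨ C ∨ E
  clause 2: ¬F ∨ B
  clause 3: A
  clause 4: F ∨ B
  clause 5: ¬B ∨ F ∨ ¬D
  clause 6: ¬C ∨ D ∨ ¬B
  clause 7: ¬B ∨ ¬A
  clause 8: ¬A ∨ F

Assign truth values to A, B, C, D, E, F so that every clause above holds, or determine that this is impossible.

UNSATISFIABLE

(A) alone gives A = True.
(¬B) alone gives B = False.
(¬F) alone gives F = False.
That conflicts with the unit clause (F).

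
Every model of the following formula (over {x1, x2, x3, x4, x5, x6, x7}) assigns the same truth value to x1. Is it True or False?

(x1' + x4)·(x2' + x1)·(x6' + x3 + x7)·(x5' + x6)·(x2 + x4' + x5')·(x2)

Suppose x1 = 0.
Unit clause (x2') forces x2 = 0.
That conflicts with the unit clause (x2).
So every satisfying assignment has x1 = True.

True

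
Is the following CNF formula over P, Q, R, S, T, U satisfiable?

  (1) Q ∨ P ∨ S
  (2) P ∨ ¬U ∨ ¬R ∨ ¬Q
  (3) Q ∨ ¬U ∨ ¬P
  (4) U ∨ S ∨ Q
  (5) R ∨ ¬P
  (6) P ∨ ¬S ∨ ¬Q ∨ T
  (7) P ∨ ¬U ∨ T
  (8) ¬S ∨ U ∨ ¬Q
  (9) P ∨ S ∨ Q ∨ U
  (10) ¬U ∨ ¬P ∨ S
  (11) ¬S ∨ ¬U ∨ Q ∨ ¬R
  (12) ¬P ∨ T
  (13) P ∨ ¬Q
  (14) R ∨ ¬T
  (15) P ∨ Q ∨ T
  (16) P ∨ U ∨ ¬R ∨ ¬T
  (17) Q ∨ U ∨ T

Yes

Suppose R = True.
Suppose P = True.
From the singleton clause (T), T = True.
Suppose Q = True.
Suppose S = True.
From the singleton clause (U), U = True.
This assignment satisfies each clause.
A satisfying assignment: P=True,  Q=True,  R=True,  S=True,  T=True,  U=True.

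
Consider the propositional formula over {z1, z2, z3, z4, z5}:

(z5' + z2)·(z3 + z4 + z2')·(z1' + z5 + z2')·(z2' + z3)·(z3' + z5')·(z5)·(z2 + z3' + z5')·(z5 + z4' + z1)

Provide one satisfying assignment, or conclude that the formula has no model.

UNSATISFIABLE

(z5) alone gives z5 = 1.
(z2) alone gives z2 = 1.
(z3) alone gives z3 = 1.
But (z3') is also a unit clause — contradiction.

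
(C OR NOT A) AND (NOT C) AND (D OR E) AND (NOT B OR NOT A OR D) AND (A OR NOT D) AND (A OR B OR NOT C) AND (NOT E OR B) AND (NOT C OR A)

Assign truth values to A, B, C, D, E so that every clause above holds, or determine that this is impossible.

A: false, B: true, C: false, D: false, E: true

The clause (NOT C) is unit, so C = false.
The clause (NOT A) is unit, so A = false.
The clause (NOT D) is unit, so D = false.
The clause (E) is unit, so E = true.
The clause (B) is unit, so B = true.
This assignment satisfies each clause.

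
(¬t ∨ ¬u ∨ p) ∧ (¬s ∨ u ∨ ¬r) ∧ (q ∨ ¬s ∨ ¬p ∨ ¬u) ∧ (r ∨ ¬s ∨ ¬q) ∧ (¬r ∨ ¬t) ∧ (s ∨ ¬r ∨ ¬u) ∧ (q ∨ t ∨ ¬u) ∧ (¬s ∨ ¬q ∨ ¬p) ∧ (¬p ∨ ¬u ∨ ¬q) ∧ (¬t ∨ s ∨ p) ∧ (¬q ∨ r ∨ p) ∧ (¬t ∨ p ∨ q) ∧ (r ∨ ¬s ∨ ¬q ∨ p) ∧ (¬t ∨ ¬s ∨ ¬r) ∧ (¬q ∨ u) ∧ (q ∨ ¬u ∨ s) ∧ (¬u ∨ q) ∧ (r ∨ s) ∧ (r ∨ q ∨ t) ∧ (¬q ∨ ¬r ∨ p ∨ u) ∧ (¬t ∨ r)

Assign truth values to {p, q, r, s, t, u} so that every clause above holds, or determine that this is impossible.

p ↦ False,  q ↦ False,  r ↦ True,  s ↦ False,  t ↦ False,  u ↦ False

Case r = True:
(¬t) alone gives t = False.
Case s = False:
(¬u) alone gives u = False.
(¬q) alone gives q = False.
No clause remains; p is free.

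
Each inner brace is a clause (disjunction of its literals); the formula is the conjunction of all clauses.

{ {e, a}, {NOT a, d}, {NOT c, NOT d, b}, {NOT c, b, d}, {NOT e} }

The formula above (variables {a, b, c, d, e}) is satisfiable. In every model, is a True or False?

True

Suppose a = false.
Unit clause (e) forces e = true.
That conflicts with the unit clause (NOT e).
So every satisfying assignment has a = True.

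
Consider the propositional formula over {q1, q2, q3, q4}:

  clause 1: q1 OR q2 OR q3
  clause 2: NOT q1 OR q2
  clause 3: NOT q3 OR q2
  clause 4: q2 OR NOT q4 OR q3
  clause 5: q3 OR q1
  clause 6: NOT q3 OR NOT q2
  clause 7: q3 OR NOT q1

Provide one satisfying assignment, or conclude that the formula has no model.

Case q1 = false:
The clause (q3) is unit, so q3 = true.
The clause (q2) is unit, so q2 = true.
But (NOT q2) is also a unit clause — contradiction.
Undo q1 and try q1 = true.
The clause (q2) is unit, so q2 = true.
The clause (NOT q3) is unit, so q3 = false.
But (q3) is also a unit clause — contradiction.
Either choice for q1 ends in contradiction.

UNSATISFIABLE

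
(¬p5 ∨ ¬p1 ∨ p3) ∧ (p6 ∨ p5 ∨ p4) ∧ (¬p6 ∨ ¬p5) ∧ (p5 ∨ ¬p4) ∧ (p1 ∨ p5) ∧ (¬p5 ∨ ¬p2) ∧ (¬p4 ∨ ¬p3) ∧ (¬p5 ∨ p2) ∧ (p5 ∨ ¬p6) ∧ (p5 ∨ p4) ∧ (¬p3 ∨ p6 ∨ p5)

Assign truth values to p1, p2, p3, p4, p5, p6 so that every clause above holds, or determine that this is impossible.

Suppose p6 = False.
Suppose p5 = True.
(¬p2) alone gives p2 = False.
That conflicts with the unit clause (p2).
Undo p5 and try p5 = False.
(p4) alone gives p4 = True.
That conflicts with the unit clause (¬p4).
Both values of p5 lead to a conflict.
Undo p6 and try p6 = True.
(¬p5) alone gives p5 = False.
That conflicts with the unit clause (p5).
Both values of p6 lead to a conflict.

UNSATISFIABLE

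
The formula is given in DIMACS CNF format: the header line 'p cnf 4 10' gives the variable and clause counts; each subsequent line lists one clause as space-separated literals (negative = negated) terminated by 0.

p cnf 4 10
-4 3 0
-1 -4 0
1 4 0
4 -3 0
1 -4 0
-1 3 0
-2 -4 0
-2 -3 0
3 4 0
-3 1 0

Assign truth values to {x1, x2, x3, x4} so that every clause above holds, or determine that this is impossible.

Try x4 = False.
From the singleton clause (x1), x1 = True.
From the singleton clause (¬x3), x3 = False.
Now (x3) is unsatisfied and unit — conflict.
So x4 must be the other value — set x4 = True.
From the singleton clause (x3), x3 = True.
From the singleton clause (¬x1), x1 = False.
Now (x1) is unsatisfied and unit — conflict.
Both values of x4 lead to a conflict.

UNSATISFIABLE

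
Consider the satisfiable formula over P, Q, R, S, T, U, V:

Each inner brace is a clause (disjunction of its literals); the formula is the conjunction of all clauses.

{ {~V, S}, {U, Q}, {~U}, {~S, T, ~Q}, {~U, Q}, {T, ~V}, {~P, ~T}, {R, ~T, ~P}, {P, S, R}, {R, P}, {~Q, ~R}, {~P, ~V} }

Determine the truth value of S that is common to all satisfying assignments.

Suppose S = 1.
The clause (~U) is unit, so U = 0.
The clause (Q) is unit, so Q = 1.
The clause (T) is unit, so T = 1.
The clause (~P) is unit, so P = 0.
The clause (R) is unit, so R = 1.
Now (~R) is unsatisfied and unit — conflict.
So every satisfying assignment has S = False.

False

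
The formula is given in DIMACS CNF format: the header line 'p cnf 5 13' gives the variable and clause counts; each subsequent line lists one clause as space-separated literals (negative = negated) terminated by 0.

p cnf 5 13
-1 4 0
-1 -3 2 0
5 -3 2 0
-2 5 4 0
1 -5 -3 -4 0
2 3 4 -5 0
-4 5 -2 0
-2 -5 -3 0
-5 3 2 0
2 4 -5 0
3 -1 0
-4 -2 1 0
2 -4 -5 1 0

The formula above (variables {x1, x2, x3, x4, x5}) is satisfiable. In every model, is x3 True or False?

Suppose x3 = True.
Suppose x1 = False.
Suppose x5 = True.
Unit clause (¬x4) forces x4 = False.
Unit clause (¬x2) forces x2 = False.
That conflicts with the unit clause (x2).
So x5 must be the other value — set x5 = False.
Unit clause (x2) forces x2 = True.
Unit clause (x4) forces x4 = True.
That conflicts with the unit clause (¬x4).
Both values of x5 lead to a conflict.
So x1 must be the other value — set x1 = True.
Unit clause (x4) forces x4 = True.
Unit clause (x2) forces x2 = True.
Unit clause (x5) forces x5 = True.
That conflicts with the unit clause (¬x5).
Both values of x1 lead to a conflict.
So every satisfying assignment has x3 = False.

False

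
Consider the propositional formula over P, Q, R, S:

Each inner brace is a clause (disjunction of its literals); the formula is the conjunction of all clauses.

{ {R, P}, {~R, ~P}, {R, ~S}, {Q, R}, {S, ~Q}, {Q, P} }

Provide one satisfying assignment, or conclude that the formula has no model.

P ↦ 0, Q ↦ 1, R ↦ 1, S ↦ 1

Try R = 1.
(~P) alone gives P = 0.
(Q) alone gives Q = 1.
(S) alone gives S = 1.
All clauses are satisfied.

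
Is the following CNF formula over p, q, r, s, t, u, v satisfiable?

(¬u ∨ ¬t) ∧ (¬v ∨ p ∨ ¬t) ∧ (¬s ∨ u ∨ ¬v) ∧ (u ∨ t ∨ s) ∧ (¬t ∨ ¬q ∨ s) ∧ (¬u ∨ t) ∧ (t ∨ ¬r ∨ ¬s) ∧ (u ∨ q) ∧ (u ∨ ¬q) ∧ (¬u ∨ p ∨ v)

Case u = False:
(q) alone gives q = True.
But (¬q) is also a unit clause — contradiction.
So u must be the other value — set u = True.
(¬t) alone gives t = False.
But (t) is also a unit clause — contradiction.
Neither u = True nor u = False works.
No assignment satisfies every clause.

No, unsatisfiable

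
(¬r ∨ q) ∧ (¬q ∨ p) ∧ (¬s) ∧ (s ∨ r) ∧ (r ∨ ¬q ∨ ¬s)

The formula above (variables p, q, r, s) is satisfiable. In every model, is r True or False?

Suppose r = False.
Unit clause (¬s) forces s = False.
Now (s) is unsatisfied and unit — conflict.
So every satisfying assignment has r = True.

True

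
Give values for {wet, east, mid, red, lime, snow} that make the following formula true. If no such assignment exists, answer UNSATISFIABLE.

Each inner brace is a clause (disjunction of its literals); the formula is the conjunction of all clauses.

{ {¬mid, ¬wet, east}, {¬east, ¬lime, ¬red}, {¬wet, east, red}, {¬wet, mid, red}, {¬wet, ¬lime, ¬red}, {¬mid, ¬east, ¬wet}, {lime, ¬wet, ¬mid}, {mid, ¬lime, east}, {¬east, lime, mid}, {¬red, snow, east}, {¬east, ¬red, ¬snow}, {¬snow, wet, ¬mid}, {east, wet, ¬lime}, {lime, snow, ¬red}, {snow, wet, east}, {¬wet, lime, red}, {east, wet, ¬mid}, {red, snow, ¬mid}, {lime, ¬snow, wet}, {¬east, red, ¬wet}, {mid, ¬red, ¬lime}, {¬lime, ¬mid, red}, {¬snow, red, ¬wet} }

wet=False, east=True, mid=False, red=False, lime=True, snow=True

Try mid = False.
Try wet = False.
Try lime = True.
Unit clause (east) forces east = True.
Unit clause (¬red) forces red = False.
Every clause is now satisfied; snow is unconstrained.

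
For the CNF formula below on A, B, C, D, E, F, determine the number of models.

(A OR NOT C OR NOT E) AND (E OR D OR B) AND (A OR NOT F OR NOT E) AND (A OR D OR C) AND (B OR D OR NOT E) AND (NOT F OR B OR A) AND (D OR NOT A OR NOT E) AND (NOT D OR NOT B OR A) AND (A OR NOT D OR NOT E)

24

There are 2^6 = 64 truth assignments over (A, B, C, D, E, F).
Split on D. With D = true, the clauses containing D are satisfied and NOT D drops from the rest; 18 of the 2^5 = 32 assignments to the other variables satisfy what remains.
With D = false, by the same count on the reduced clause set, 6 assignments work.
(One model: A=F, B=F, C=F, D=T, E=F, F=F.)
Total: 18 + 6 = 24.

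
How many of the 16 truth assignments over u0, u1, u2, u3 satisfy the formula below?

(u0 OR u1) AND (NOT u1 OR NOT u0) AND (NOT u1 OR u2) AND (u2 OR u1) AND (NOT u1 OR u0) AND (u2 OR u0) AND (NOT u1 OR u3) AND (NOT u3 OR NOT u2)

There are 2^4 = 16 truth assignments over (u0, u1, u2, u3).
Check each against the 8 clauses (columns in the order u0, u1, u2, u3):
  F F F F  ✗ fails (u0 OR u1)
  F F F T  ✗ fails (u0 OR u1)
  F F T F  ✗ fails (u0 OR u1)
  F F T T  ✗ fails (u0 OR u1)
  F T F F  ✗ fails (NOT u1 OR u2)
  F T F T  ✗ fails (NOT u1 OR u2)
  F T T F  ✗ fails (NOT u1 OR u0)
  F T T T  ✗ fails (NOT u1 OR u0)
  T F F F  ✗ fails (u2 OR u1)
  T F F T  ✗ fails (u2 OR u1)
  T F T F  ✓ satisfies all
  T F T T  ✗ fails (NOT u3 OR NOT u2)
  T T F F  ✗ fails (NOT u1 OR NOT u0)
  T T F T  ✗ fails (NOT u1 OR NOT u0)
  T T T F  ✗ fails (NOT u1 OR NOT u0)
  T T T T  ✗ fails (NOT u1 OR NOT u0)
1 of the 16 rows is a model.

1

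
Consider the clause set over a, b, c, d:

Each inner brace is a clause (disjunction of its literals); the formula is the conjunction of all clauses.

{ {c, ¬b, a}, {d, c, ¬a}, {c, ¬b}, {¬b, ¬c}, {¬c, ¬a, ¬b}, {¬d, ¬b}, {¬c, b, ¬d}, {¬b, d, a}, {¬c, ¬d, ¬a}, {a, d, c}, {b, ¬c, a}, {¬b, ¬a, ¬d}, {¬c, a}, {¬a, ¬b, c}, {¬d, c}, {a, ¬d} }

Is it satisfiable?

Yes

Try c = True.
(¬b) alone gives b = False.
(¬d) alone gives d = False.
(a) alone gives a = True.
Every clause now holds.
A satisfying assignment: a=True,  b=False,  c=True,  d=False.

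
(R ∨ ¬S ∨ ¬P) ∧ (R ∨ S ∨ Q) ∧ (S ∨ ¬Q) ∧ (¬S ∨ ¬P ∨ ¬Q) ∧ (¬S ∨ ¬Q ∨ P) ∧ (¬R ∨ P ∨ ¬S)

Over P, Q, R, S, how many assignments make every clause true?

4

There are 2^4 = 16 truth assignments over (P, Q, R, S).
Check each against the 6 clauses (columns in the order P, Q, R, S):
  F F F F  ✗ fails (R ∨ S ∨ Q)
  F F F T  ✓ satisfies all
  F F T F  ✓ satisfies all
  F F T T  ✗ fails (¬R ∨ P ∨ ¬S)
  F T F F  ✗ fails (S ∨ ¬Q)
  F T F T  ✗ fails (¬S ∨ ¬Q ∨ P)
  F T T F  ✗ fails (S ∨ ¬Q)
  F T T T  ✗ fails (¬S ∨ ¬Q ∨ P)
  T F F F  ✗ fails (R ∨ S ∨ Q)
  T F F T  ✗ fails (R ∨ ¬S ∨ ¬P)
  T F T F  ✓ satisfies all
  T F T T  ✓ satisfies all
  T T F F  ✗ fails (S ∨ ¬Q)
  T T F T  ✗ fails (R ∨ ¬S ∨ ¬P)
  T T T F  ✗ fails (S ∨ ¬Q)
  T T T T  ✗ fails (¬S ∨ ¬P ∨ ¬Q)
4 of the 16 rows are models.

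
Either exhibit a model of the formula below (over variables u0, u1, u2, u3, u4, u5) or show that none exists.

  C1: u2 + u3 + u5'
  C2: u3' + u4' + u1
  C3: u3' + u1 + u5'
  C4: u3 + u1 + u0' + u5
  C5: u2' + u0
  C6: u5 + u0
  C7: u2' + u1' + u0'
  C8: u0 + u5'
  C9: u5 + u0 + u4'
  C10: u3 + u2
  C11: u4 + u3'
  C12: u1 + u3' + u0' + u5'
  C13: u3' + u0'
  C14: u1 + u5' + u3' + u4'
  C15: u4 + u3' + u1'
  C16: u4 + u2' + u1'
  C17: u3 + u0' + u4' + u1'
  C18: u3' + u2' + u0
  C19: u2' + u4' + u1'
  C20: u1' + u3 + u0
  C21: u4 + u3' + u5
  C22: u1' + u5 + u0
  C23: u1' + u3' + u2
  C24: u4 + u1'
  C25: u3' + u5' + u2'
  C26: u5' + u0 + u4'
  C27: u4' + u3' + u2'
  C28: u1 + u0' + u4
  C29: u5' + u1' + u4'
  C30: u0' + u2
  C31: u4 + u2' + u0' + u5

u0 ↦ 1,  u1 ↦ 0,  u2 ↦ 1,  u3 ↦ 0,  u4 ↦ 1,  u5 ↦ 1

Suppose u2 = 1.
Unit clause (u0) forces u0 = 1.
Unit clause (u1') forces u1 = 0.
Unit clause (u3') forces u3 = 0.
Unit clause (u5) forces u5 = 1.
Unit clause (u4) forces u4 = 1.
Every clause now holds.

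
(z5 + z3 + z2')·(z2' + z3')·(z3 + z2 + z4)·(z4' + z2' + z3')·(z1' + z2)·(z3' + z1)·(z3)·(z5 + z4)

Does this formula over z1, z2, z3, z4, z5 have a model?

The clause (z3) is unit, so z3 = 1.
The clause (z2') is unit, so z2 = 0.
The clause (z1') is unit, so z1 = 0.
That conflicts with the unit clause (z1).
No assignment satisfies every clause.

Unsatisfiable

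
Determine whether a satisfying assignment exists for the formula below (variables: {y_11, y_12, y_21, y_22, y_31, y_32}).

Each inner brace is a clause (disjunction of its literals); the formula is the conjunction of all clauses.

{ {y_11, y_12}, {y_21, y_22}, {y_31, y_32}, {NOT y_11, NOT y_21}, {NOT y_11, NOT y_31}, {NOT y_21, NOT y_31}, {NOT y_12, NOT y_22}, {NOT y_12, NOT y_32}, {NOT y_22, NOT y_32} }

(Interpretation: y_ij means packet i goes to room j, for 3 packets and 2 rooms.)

Unsatisfiable

Try y_11 = true.
From the singleton clause (NOT y_21), y_21 = false.
From the singleton clause (y_22), y_22 = true.
From the singleton clause (NOT y_31), y_31 = false.
From the singleton clause (y_32), y_32 = true.
But (NOT y_32) is also a unit clause — contradiction.
That branch fails; take y_11 = false instead.
From the singleton clause (y_12), y_12 = true.
From the singleton clause (NOT y_22), y_22 = false.
From the singleton clause (y_21), y_21 = true.
From the singleton clause (NOT y_31), y_31 = false.
From the singleton clause (y_32), y_32 = true.
But (NOT y_32) is also a unit clause — contradiction.
Either choice for y_11 ends in contradiction.
No assignment satisfies every clause.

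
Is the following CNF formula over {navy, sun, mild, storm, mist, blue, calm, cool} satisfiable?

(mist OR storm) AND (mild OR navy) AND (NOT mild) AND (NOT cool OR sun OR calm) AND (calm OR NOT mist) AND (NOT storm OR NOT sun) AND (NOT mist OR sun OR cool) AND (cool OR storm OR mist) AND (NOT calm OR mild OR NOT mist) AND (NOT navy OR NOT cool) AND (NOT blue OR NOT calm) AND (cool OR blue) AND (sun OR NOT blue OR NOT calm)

(NOT mild) alone gives mild = false.
(navy) alone gives navy = true.
(NOT cool) alone gives cool = false.
(blue) alone gives blue = true.
(NOT calm) alone gives calm = false.
(NOT mist) alone gives mist = false.
(storm) alone gives storm = true.
(NOT sun) alone gives sun = false.
This assignment satisfies each clause.
A satisfying assignment: navy: true,  sun: false,  mild: false,  storm: true,  mist: false,  blue: true,  calm: false,  cool: false.

Yes, satisfiable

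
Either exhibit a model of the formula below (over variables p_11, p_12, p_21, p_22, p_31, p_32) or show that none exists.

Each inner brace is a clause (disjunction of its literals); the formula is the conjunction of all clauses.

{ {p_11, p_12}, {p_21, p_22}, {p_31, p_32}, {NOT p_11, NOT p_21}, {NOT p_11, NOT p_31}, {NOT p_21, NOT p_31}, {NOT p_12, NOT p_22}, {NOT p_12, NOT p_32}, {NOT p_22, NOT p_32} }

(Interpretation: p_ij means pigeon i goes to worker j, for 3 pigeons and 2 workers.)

UNSATISFIABLE

Try p_11 = true.
From the singleton clause (NOT p_21), p_21 = false.
From the singleton clause (p_22), p_22 = true.
From the singleton clause (NOT p_31), p_31 = false.
From the singleton clause (p_32), p_32 = true.
Now (NOT p_32) is unsatisfied and unit — conflict.
Backtrack on p_11: now try p_11 = false.
From the singleton clause (p_12), p_12 = true.
From the singleton clause (NOT p_22), p_22 = false.
From the singleton clause (p_21), p_21 = true.
From the singleton clause (NOT p_31), p_31 = false.
From the singleton clause (p_32), p_32 = true.
Now (NOT p_32) is unsatisfied and unit — conflict.
Neither p_11 = true nor p_11 = false works.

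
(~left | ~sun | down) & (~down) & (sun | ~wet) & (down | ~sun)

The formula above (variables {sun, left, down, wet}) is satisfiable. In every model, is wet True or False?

False

Suppose wet = 1.
(~down) alone gives down = 0.
(sun) alone gives sun = 1.
That conflicts with the unit clause (~sun).
So every satisfying assignment has wet = False.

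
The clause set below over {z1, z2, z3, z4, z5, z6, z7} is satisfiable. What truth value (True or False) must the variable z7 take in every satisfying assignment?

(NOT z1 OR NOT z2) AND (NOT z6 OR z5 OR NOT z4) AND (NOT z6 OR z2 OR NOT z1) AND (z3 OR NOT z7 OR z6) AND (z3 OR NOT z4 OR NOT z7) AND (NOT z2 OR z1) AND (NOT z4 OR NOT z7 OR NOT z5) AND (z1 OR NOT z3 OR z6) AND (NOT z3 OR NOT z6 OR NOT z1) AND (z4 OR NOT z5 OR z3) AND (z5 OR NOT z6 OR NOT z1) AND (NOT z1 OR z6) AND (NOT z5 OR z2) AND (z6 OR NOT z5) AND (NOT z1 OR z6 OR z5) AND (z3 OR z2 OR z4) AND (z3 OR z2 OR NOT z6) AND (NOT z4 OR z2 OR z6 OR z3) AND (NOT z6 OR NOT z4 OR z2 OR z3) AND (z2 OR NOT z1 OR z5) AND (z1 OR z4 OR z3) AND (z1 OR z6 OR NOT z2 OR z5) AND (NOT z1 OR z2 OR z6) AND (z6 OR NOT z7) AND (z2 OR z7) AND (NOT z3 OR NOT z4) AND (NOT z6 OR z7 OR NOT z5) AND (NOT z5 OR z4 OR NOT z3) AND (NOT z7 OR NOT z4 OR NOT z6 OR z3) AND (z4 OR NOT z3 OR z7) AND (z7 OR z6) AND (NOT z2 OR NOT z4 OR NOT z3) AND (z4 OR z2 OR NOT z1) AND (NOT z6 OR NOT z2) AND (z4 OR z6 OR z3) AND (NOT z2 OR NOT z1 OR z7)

True

Suppose z7 = false.
The clause (z2) is unit, so z2 = true.
The clause (NOT z1) is unit, so z1 = false.
That conflicts with the unit clause (z1).
So every satisfying assignment has z7 = True.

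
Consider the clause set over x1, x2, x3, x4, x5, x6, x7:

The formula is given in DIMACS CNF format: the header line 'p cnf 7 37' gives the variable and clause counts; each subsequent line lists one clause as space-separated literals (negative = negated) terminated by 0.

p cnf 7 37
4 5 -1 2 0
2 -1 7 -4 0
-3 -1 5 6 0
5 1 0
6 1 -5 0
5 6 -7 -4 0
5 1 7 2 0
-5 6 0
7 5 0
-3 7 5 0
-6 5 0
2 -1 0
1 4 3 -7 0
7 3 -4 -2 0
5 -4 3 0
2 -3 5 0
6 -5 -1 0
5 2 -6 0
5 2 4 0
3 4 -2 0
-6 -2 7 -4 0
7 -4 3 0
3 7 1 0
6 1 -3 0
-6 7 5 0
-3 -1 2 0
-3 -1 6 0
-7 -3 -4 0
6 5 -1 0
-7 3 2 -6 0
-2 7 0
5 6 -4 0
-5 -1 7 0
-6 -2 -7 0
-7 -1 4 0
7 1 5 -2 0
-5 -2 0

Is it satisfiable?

Try x5 = True.
(x6) alone gives x6 = True.
(¬x2) alone gives x2 = False.
(¬x1) alone gives x1 = False.
Try x3 = True.
Try x7 = True.
(¬x4) alone gives x4 = False.
This assignment satisfies each clause.
A satisfying assignment: x1=False; x2=False; x3=True; x4=False; x5=True; x6=True; x7=True.

Yes, satisfiable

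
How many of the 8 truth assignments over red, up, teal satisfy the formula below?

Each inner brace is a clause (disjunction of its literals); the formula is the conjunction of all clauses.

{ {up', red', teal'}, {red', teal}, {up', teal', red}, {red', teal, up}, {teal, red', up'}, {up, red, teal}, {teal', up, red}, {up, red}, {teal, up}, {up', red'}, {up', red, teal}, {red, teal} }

1

There are 2^3 = 8 truth assignments over (red, up, teal).
Check each against the 12 clauses (columns in the order red, up, teal):
  F F F  ✗ fails (up + red + teal)
  F F T  ✗ fails (teal' + up + red)
  F T F  ✗ fails (up' + red + teal)
  F T T  ✗ fails (up' + teal' + red)
  T F F  ✗ fails (red' + teal)
  T F T  ✓ satisfies all
  T T F  ✗ fails (red' + teal)
  T T T  ✗ fails (up' + red' + teal')
1 of the 8 rows is a model.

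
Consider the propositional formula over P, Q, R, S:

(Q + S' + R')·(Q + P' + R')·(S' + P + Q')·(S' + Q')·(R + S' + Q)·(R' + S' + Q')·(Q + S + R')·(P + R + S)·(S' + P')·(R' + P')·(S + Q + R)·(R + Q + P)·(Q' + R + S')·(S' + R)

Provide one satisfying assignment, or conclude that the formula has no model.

P=1, Q=1, R=0, S=0

Branch on S: set S = 0.
Branch on Q: set Q = 1.
Branch on P: set P = 1.
From the singleton clause (R'), R = 0.
All clauses are satisfied.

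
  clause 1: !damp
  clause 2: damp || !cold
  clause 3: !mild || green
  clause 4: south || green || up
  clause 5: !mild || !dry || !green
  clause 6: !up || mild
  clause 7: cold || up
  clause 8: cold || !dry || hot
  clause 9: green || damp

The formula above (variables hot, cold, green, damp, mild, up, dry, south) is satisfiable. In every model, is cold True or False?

False

Suppose cold = true.
The clause (!damp) is unit, so damp = false.
But (damp) is also a unit clause — contradiction.
So every satisfying assignment has cold = False.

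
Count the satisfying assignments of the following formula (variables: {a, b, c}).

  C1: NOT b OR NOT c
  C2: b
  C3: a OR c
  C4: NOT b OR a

1

There are 2^3 = 8 truth assignments over (a, b, c).
Split on a. With a = true, the clauses containing a are satisfied and NOT a drops from the rest; 1 of the 2^2 = 4 assignments to the other variables satisfy what remains.
With a = false, by the same count on the reduced clause set, 0 assignments work.
(One model: a=T, b=T, c=F.)
Total: 1 + 0 = 1.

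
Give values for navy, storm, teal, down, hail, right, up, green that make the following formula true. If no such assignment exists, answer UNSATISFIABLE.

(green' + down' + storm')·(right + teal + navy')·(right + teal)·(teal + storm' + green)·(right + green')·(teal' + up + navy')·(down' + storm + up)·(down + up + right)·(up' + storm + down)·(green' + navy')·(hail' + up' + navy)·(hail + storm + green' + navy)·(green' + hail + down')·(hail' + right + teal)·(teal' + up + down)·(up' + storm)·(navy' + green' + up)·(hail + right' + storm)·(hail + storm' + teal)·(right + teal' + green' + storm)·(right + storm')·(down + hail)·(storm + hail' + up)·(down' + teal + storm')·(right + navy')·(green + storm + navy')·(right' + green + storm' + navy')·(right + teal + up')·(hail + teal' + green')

Suppose right = 1.
Suppose green = 0.
Suppose teal = 1.
Suppose up = 1.
From the singleton clause (storm), storm = 1.
From the singleton clause (navy'), navy = 0.
From the singleton clause (hail'), hail = 0.
From the singleton clause (down), down = 1.
All clauses are satisfied.

navy: 0, storm: 1, teal: 1, down: 1, hail: 0, right: 1, up: 1, green: 0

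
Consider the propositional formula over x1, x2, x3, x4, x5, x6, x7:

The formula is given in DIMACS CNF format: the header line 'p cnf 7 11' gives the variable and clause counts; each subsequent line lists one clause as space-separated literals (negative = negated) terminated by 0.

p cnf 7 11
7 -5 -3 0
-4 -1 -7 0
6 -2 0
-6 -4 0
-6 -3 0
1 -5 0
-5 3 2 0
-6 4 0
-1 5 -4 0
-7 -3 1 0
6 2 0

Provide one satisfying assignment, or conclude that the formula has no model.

UNSATISFIABLE

Try x6 = True.
From the singleton clause (¬x4), x4 = False.
Now (x4) is unsatisfied and unit — conflict.
Undo x6 and try x6 = False.
From the singleton clause (¬x2), x2 = False.
Now (x2) is unsatisfied and unit — conflict.
Either choice for x6 ends in contradiction.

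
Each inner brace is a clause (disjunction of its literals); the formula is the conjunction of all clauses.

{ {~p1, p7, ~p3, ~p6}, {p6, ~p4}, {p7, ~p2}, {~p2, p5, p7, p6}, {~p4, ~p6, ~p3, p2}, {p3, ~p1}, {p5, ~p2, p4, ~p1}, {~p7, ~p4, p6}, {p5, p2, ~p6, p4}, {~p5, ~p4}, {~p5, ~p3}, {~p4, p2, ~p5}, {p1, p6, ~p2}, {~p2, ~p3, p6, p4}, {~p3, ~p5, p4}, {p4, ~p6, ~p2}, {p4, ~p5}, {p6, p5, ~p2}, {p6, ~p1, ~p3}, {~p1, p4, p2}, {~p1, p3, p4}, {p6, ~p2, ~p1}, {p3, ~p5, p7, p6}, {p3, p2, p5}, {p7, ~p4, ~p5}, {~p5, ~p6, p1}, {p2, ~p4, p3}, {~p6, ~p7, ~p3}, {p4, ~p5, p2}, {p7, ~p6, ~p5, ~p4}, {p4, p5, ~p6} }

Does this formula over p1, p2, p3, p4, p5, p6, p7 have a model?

Branch on p6: set p6 = 0.
From the singleton clause (~p4), p4 = 0.
From the singleton clause (~p5), p5 = 0.
From the singleton clause (~p2), p2 = 0.
From the singleton clause (~p1), p1 = 0.
From the singleton clause (p3), p3 = 1.
All clauses hold; p7 can take either value.
A satisfying assignment: p1=0,  p2=0,  p3=1,  p4=0,  p5=0,  p6=0,  p7=0.

Yes, satisfiable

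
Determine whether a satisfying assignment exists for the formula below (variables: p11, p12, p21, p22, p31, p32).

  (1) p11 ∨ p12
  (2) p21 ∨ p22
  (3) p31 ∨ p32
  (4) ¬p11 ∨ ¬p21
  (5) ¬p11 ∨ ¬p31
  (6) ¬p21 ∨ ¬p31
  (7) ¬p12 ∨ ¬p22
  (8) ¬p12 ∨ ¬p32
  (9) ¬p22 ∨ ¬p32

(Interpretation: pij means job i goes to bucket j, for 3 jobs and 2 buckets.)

No, unsatisfiable

Branch on p11: set p11 = True.
(¬p21) alone gives p21 = False.
(p22) alone gives p22 = True.
(¬p31) alone gives p31 = False.
(p32) alone gives p32 = True.
Now (¬p32) is unsatisfied and unit — conflict.
Undo p11 and try p11 = False.
(p12) alone gives p12 = True.
(¬p22) alone gives p22 = False.
(p21) alone gives p21 = True.
(¬p31) alone gives p31 = False.
(p32) alone gives p32 = True.
Now (¬p32) is unsatisfied and unit — conflict.
Both values of p11 lead to a conflict.
No assignment satisfies every clause.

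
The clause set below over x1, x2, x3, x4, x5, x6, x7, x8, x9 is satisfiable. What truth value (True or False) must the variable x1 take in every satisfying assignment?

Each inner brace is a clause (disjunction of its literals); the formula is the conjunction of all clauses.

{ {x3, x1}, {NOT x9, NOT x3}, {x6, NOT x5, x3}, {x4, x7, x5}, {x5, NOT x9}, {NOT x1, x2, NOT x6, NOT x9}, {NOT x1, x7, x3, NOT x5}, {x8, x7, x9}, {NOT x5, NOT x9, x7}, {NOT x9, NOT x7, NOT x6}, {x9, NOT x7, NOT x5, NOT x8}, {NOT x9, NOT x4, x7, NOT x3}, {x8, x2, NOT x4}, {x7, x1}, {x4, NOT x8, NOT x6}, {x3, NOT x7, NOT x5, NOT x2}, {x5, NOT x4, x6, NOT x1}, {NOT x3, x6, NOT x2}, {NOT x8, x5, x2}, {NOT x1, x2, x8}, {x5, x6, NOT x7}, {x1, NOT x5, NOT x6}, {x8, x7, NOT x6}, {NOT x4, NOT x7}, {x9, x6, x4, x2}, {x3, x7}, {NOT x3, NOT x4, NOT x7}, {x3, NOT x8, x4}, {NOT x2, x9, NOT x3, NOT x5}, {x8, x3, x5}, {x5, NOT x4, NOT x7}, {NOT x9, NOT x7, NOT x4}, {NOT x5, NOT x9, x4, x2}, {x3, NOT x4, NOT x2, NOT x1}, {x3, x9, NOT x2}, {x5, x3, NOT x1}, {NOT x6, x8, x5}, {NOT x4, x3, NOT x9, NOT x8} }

Suppose x1 = false.
From the singleton clause (x3), x3 = true.
From the singleton clause (NOT x9), x9 = false.
From the singleton clause (x7), x7 = true.
From the singleton clause (NOT x4), x4 = false.
Case x5 = false:
From the singleton clause (x6), x6 = true.
From the singleton clause (NOT x8), x8 = false.
Now (x8) is unsatisfied and unit — conflict.
Backtrack on x5: now try x5 = true.
From the singleton clause (NOT x8), x8 = false.
From the singleton clause (NOT x6), x6 = false.
From the singleton clause (NOT x2), x2 = false.
Now (x2) is unsatisfied and unit — conflict.
Either choice for x5 ends in contradiction.
So every satisfying assignment has x1 = True.

True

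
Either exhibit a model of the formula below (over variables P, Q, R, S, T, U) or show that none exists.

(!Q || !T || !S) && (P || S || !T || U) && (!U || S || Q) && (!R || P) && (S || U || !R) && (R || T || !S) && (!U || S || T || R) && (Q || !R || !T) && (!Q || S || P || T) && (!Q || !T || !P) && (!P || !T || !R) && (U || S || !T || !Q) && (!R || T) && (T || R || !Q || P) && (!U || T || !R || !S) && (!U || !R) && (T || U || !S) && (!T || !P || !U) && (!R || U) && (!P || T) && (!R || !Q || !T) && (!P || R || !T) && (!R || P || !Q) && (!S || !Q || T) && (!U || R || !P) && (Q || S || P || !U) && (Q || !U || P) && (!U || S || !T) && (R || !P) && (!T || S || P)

P ↦ false,  Q ↦ false,  R ↦ false,  S ↦ true,  T ↦ true,  U ↦ false

Suppose R = false.
Unit clause (!P) forces P = false.
Suppose T = true.
Unit clause (S) forces S = true.
Unit clause (!Q) forces Q = false.
Unit clause (!U) forces U = false.
This assignment satisfies each clause.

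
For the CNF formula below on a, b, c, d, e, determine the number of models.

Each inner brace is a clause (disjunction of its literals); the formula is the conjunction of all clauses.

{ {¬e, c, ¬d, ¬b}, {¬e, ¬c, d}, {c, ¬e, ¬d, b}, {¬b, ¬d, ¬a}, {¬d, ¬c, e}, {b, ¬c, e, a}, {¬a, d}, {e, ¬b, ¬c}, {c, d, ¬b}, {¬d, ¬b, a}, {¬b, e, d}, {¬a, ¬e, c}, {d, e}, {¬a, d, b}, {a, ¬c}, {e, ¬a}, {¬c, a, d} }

3

There are 2^5 = 32 truth assignments over (a, b, c, d, e).
Split on a. With a = True, the clauses containing a are satisfied and ¬a drops from the rest; 1 of the 2^4 = 16 assignments to the other variables satisfy what remains.
With a = False, by the same count on the reduced clause set, 2 assignments work.
Total: 1 + 2 = 3.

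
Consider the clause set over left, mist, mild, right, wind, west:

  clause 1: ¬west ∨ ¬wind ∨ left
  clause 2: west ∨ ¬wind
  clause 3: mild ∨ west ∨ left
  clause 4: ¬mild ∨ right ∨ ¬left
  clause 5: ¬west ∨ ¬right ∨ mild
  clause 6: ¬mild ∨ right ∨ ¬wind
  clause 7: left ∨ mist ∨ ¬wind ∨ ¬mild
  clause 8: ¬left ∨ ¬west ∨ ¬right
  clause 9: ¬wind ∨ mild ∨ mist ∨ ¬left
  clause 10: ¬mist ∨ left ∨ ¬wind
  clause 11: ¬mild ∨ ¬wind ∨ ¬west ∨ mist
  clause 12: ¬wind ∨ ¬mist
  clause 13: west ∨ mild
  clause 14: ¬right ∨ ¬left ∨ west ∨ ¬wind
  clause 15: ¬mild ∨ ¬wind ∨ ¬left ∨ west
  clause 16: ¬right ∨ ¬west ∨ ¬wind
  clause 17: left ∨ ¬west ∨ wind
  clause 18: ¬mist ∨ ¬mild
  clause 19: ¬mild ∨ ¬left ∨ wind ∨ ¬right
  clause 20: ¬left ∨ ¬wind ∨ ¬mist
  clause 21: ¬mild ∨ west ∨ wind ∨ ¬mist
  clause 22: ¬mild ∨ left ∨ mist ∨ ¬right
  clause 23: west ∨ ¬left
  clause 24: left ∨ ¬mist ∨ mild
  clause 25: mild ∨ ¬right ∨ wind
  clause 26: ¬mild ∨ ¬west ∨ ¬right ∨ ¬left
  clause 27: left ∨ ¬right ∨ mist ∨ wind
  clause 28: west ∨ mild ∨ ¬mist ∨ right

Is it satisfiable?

Suppose west = False.
Unit clause (¬wind) forces wind = False.
Unit clause (mild) forces mild = True.
Unit clause (¬mist) forces mist = False.
Unit clause (¬left) forces left = False.
Unit clause (¬right) forces right = False.
This assignment satisfies each clause.
A satisfying assignment: left ↦ False,  mist ↦ False,  mild ↦ True,  right ↦ False,  wind ↦ False,  west ↦ False.

Yes, satisfiable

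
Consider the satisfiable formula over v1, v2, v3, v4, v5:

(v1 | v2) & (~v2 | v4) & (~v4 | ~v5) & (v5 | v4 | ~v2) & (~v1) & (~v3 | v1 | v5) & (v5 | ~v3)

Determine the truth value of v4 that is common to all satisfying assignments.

True

Suppose v4 = 0.
From the singleton clause (~v2), v2 = 0.
From the singleton clause (v1), v1 = 1.
Now (~v1) is unsatisfied and unit — conflict.
So every satisfying assignment has v4 = True.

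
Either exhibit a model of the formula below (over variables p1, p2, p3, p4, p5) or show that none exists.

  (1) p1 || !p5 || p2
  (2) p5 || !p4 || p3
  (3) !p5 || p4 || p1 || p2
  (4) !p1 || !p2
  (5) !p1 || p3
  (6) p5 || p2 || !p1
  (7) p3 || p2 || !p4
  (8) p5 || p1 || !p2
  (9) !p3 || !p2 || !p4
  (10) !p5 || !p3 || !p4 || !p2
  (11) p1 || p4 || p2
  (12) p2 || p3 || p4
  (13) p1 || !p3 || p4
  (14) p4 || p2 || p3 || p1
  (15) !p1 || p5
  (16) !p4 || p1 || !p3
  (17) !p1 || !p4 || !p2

p1: false; p2: true; p3: false; p4: false; p5: true

Branch on p1: set p1 = false.
Branch on p5: set p5 = true.
Unit clause (p2) forces p2 = true.
Branch on p3: set p3 = false.
All clauses hold; p4 can take either value.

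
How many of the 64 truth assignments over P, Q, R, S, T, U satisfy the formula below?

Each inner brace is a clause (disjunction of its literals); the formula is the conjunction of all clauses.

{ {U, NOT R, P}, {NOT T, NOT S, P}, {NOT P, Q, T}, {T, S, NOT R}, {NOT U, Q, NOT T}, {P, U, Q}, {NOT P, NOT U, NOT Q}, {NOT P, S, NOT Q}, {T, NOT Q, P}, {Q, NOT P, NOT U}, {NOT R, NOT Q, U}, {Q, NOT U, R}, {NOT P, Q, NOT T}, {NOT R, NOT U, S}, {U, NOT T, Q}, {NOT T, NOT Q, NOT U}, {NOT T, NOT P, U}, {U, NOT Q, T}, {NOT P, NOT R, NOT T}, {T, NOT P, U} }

There are 2^6 = 64 truth assignments over (P, Q, R, S, T, U).
Split on U. With U = true, the clauses containing U are satisfied and NOT U drops from the rest; 1 of the 2^5 = 32 assignments to the other variables satisfy what remains.
With U = false, by the same count on the reduced clause set, 1 assignment works.
(One model: P=F, Q=F, R=T, S=T, T=F, U=T.)
Total: 1 + 1 = 2.

2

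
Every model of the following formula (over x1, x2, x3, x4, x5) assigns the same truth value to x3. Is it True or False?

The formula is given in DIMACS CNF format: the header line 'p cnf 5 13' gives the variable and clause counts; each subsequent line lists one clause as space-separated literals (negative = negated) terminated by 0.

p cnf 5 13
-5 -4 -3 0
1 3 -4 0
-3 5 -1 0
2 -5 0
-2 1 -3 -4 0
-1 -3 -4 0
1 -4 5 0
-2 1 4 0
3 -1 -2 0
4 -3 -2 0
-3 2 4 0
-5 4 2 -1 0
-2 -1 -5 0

False

Suppose x3 = True.
Branch on x5: set x5 = False.
(¬x1) alone gives x1 = False.
(¬x4) alone gives x4 = False.
(¬x2) alone gives x2 = False.
Now (x2) is unsatisfied and unit — conflict.
That branch fails; take x5 = True instead.
(¬x4) alone gives x4 = False.
(x2) alone gives x2 = True.
Now (¬x2) is unsatisfied and unit — conflict.
Either choice for x5 ends in contradiction.
So every satisfying assignment has x3 = False.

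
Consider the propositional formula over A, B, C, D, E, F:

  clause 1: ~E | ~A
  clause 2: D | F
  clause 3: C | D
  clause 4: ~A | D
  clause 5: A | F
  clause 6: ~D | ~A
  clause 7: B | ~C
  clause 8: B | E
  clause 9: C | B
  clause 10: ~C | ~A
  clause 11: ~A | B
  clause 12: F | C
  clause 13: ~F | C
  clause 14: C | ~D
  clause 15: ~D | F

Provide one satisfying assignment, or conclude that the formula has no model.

Suppose E = 0.
Unit clause (B) forces B = 1.
Suppose D = 1.
Unit clause (~A) forces A = 0.
Unit clause (F) forces F = 1.
Unit clause (C) forces C = 1.
All clauses are satisfied.

A ↦ 0; B ↦ 1; C ↦ 1; D ↦ 1; E ↦ 0; F ↦ 1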